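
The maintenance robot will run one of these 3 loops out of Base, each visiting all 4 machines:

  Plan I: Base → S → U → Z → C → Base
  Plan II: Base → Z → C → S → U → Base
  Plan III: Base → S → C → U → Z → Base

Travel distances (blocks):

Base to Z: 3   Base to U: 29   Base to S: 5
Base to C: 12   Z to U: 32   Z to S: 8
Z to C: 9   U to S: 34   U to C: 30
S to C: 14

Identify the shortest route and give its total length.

Plan I: 5 + 34 + 32 + 9 + 12 = 92
Plan II: 3 + 9 + 14 + 34 + 29 = 89
Plan III: 5 + 14 + 30 + 32 + 3 = 84

84 blocks — Plan III is the shortest.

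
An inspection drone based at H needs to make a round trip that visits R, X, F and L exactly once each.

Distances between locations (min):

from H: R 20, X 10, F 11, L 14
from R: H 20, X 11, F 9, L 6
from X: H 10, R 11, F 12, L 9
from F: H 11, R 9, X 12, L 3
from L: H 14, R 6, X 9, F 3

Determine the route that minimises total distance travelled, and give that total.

With 4 stops there are 4!/2 = 12 distinct round trips (a route and its reverse cost the same).
H→R→X→F→L→H: 20+11+12+3+14 = 60
H→R→X→L→F→H: 20+11+9+3+11 = 54
H→R→F→X→L→H: 20+9+12+9+14 = 64
H→R→F→L→X→H: 20+9+3+9+10 = 51
H→R→L→X→F→H: 20+6+9+12+11 = 58
H→R→L→F→X→H: 20+6+3+12+10 = 51
H→X→R→F→L→H: 10+11+9+3+14 = 47
H→X→R→L→F→H: 10+11+6+3+11 = 41
H→X→F→R→L→H: 10+12+9+6+14 = 51
H→X→L→R→F→H: 10+9+6+9+11 = 45
H→F→R→X→L→H: 11+9+11+9+14 = 54
H→F→X→R→L→H: 11+12+11+6+14 = 54
The minimum is 41.
One optimal route: H → X → R → L → F → H (or its reverse).

Minimum total distance: 41 min.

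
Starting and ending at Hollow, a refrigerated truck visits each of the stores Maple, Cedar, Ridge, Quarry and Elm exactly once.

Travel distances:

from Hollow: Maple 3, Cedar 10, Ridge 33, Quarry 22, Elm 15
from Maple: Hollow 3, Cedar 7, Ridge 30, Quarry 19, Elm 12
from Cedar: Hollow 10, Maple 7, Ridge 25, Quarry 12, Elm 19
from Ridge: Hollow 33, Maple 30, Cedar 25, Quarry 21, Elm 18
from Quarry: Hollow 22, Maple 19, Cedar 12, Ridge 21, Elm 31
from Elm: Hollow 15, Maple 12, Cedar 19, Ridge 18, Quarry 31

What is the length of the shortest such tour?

With 5 stops there are 5!/2 = 60 distinct round trips (a route and its reverse cost the same).
Hollow→Maple→Cedar→Ridge→Quarry→Elm→Hollow: 3+7+25+21+31+15 = 102
Hollow→Maple→Cedar→Ridge→Elm→Quarry→Hollow: 3+7+25+18+31+22 = 106
Hollow→Maple→Cedar→Quarry→Ridge→Elm→Hollow: 3+7+12+21+18+15 = 76
Hollow→Maple→Cedar→Quarry→Elm→Ridge→Hollow: 3+7+12+31+18+33 = 104
Hollow→Maple→Cedar→Elm→Ridge→Quarry→Hollow: 3+7+19+18+21+22 = 90
Hollow→Maple→Cedar→Elm→Quarry→Ridge→Hollow: 3+7+19+31+21+33 = 114
Hollow→Maple→Ridge→Cedar→Quarry→Elm→Hollow: 3+30+25+12+31+15 = 116
Hollow→Maple→Ridge→Cedar→Elm→Quarry→Hollow: 3+30+25+19+31+22 = 130
Hollow→Maple→Ridge→Quarry→Cedar→Elm→Hollow: 3+30+21+12+19+15 = 100
Hollow→Maple→Ridge→Quarry→Elm→Cedar→Hollow: 3+30+21+31+19+10 = 114
Hollow→Maple→Ridge→Elm→Cedar→Quarry→Hollow: 3+30+18+19+12+22 = 104
Hollow→Maple→Ridge→Elm→Quarry→Cedar→Hollow: 3+30+18+31+12+10 = 104
Hollow→Maple→Quarry→Cedar→Ridge→Elm→Hollow: 3+19+12+25+18+15 = 92
Hollow→Maple→Quarry→Cedar→Elm→Ridge→Hollow: 3+19+12+19+18+33 = 104
… (46 more)
The minimum is 76.
One optimal route: Hollow → Maple → Cedar → Quarry → Ridge → Elm → Hollow (or its reverse).

Shortest round trip = 76.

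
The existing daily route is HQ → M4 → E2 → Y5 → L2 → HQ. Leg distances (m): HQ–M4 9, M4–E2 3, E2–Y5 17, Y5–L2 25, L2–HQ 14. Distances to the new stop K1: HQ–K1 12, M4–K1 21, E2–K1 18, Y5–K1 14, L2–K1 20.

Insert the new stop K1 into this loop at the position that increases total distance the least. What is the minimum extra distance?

+9 m — insert K1 between Y5 and L2.

Insertion cost between consecutive stops i–j is d(i,K1) + d(K1,j) − d(i,j):
  between HQ and M4: 12 + 21 − 9 = 24
  between M4 and E2: 21 + 18 − 3 = 36
  between E2 and Y5: 18 + 14 − 17 = 15
  between Y5 and L2: 14 + 20 − 25 = 9
  between L2 and HQ: 20 + 12 − 14 = 18
Cheapest insertion is between Y5 and L2, adding 9.
New total = 68 + 9 = 77.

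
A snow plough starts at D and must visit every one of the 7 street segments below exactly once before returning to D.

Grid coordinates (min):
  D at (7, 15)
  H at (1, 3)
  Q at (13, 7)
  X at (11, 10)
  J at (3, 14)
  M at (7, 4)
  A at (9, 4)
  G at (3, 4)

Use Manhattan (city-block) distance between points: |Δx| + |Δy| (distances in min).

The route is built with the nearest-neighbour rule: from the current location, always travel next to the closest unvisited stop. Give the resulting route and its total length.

At D the remaining stops are J 5, X 9, M 11, A 13, Q 14, G 15, H 18; go to J.
At J the remaining stops are G 10, X 12, H 13, M 14, A 16, Q 17; go to G.
At G the remaining stops are H 3, M 4, A 6, Q 13, X 14; go to H.
At H the remaining stops are M 7, A 9, Q 16, X 17; go to M.
At M the remaining stops are A 2, Q 9, X 10; go to A.
At A the remaining stops are Q 7, X 8; go to Q.
At Q the remaining stops are X 5; go to X.
Return X→D: 9.
Total = 5 + 10 + 3 + 7 + 2 + 7 + 5 + 9 = 48.

Nearest-neighbour total = 48 min; route D → J → G → H → M → A → Q → X → D.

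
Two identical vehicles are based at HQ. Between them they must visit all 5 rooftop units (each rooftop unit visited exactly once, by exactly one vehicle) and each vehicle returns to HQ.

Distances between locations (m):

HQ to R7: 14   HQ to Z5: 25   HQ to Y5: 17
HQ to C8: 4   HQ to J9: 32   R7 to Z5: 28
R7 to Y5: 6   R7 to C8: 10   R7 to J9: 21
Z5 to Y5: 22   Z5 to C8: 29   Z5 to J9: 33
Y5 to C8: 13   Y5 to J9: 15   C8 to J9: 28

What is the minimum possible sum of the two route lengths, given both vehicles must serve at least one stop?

101 m — the smallest possible combined total.

Check every non-empty split of the stops between the two vehicles; for each half take its own optimal tour:
  {R7} + {Z5, Y5, C8, J9}: 28 + 90 = 118
  {Z5} + {R7, Y5, C8, J9}: 50 + 67 = 117
  {R7, Z5} + {Y5, C8, J9}: 67 + 64 = 131
  {Y5} + {R7, Z5, C8, J9}: 34 + 93 = 127
  {R7, Y5} + {Z5, C8, J9}: 37 + 90 = 127
  {Z5, Y5} + {R7, C8, J9}: 64 + 67 = 131
  … (15 splits in total)
  {C8} + {R7, Z5, Y5, J9}: 8 + 93 = 101  ← best
Best: vehicle 1 HQ → C8 → HQ = 8; vehicle 2 HQ → R7 → Y5 → J9 → Z5 → HQ = 93; combined 101.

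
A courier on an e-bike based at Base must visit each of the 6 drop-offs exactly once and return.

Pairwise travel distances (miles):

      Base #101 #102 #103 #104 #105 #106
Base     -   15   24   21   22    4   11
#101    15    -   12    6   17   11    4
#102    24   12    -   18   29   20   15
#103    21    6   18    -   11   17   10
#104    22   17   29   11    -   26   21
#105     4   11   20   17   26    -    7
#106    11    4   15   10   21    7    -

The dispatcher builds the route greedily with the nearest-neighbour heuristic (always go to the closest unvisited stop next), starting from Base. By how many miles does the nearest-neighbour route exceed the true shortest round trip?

The nearest-neighbour route is 8 miles longer than optimal.

Base: #105=4, #106=11, #101=15, #103=21, #104=22, #102=24 ⇒ #105
#105: #106=7, #101=11, #103=17, #102=20, #104=26 ⇒ #106
#106: #101=4, #103=10, #102=15, #104=21 ⇒ #101
#101: #103=6, #102=12, #104=17 ⇒ #103
#103: #104=11, #102=18 ⇒ #104
#104: #102=29 ⇒ #102
NN route Base → #105 → #106 → #101 → #103 → #104 → #102 → Base costs 85.
Optimal: Base → #104 → #103 → #101 → #102 → #106 → #105 → Base costs 77 (by enumerating all 360 distinct tours).
Excess = 85 − 77 = 8.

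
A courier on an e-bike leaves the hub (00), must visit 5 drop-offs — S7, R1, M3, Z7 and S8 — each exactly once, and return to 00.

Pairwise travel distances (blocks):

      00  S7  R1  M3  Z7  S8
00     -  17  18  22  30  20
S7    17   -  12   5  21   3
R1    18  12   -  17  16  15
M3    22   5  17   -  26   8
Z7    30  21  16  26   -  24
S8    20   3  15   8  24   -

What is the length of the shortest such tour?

00→S7→R1→M3→Z7→S8→00: 17+12+17+26+24+20 = 116
00→S7→R1→M3→S8→Z7→00: 17+12+17+8+24+30 = 108
00→S7→R1→Z7→M3→S8→00: 17+12+16+26+8+20 = 99
00→S7→R1→Z7→S8→M3→00: 17+12+16+24+8+22 = 99
00→S7→R1→S8→M3→Z7→00: 17+12+15+8+26+30 = 108
00→S7→R1→S8→Z7→M3→00: 17+12+15+24+26+22 = 116
00→S7→M3→R1→Z7→S8→00: 17+5+17+16+24+20 = 99
00→S7→M3→R1→S8→Z7→00: 17+5+17+15+24+30 = 108
00→S7→M3→Z7→R1→S8→00: 17+5+26+16+15+20 = 99
00→S7→M3→Z7→S8→R1→00: 17+5+26+24+15+18 = 105
00→S7→M3→S8→R1→Z7→00: 17+5+8+15+16+30 = 91
00→S7→M3→S8→Z7→R1→00: 17+5+8+24+16+18 = 88
00→S7→Z7→R1→M3→S8→00: 17+21+16+17+8+20 = 99
00→S7→Z7→R1→S8→M3→00: 17+21+16+15+8+22 = 99
… (46 more)
The minimum is 88.
One optimal route: 00 → S7 → M3 → S8 → Z7 → R1 → 00 (or its reverse).

Minimum total distance: 88 blocks.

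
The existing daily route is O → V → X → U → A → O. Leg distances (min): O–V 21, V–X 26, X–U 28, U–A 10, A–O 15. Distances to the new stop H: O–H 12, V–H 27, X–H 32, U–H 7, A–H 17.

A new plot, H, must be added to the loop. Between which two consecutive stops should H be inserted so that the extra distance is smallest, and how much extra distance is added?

Minimum extra distance: 11 min, inserting H between X and U.

Insertion cost between consecutive stops i–j is d(i,H) + d(H,j) − d(i,j):
  between O and V: 12 + 27 − 21 = 18
  between V and X: 27 + 32 − 26 = 33
  between X and U: 32 + 7 − 28 = 11
  between U and A: 7 + 17 − 10 = 14
  between A and O: 17 + 12 − 15 = 14
Cheapest insertion is between X and U, adding 11.
New total = 100 + 11 = 111.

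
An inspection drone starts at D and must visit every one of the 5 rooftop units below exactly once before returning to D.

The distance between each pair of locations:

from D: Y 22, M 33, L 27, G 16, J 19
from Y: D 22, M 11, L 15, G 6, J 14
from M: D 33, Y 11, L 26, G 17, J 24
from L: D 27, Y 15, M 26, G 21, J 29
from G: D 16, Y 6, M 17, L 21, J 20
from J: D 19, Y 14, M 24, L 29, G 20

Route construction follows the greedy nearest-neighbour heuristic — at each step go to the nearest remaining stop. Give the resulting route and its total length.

Nearest-neighbour total = 113; route D → G → Y → M → J → L → D.

D → [G:16 / J:19 / Y:22 / L:27 / M:33] → G (16)
G → [Y:6 / M:17 / J:20 / L:21] → Y (6)
Y → [M:11 / J:14 / L:15] → M (11)
M → [J:24 / L:26] → J (24)
J → [L:29] → L (29)
Return L→D: 27.
Total = 16 + 6 + 11 + 24 + 29 + 27 = 113.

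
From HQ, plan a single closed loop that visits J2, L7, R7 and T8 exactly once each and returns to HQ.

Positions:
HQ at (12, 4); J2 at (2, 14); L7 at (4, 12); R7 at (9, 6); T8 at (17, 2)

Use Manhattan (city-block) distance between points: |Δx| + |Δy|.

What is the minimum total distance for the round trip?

There are 12 distinct closed tours to check (reversals are equivalent).
HQ→J2→L7→R7→T8→HQ: 20+4+11+12+7 = 54
HQ→J2→L7→T8→R7→HQ: 20+4+23+12+5 = 64
HQ→J2→R7→L7→T8→HQ: 20+15+11+23+7 = 76
HQ→J2→R7→T8→L7→HQ: 20+15+12+23+16 = 86
HQ→J2→T8→L7→R7→HQ: 20+27+23+11+5 = 86
HQ→J2→T8→R7→L7→HQ: 20+27+12+11+16 = 86
HQ→L7→J2→R7→T8→HQ: 16+4+15+12+7 = 54
HQ→L7→J2→T8→R7→HQ: 16+4+27+12+5 = 64
HQ→L7→R7→J2→T8→HQ: 16+11+15+27+7 = 76
HQ→L7→T8→J2→R7→HQ: 16+23+27+15+5 = 86
HQ→R7→J2→L7→T8→HQ: 5+15+4+23+7 = 54
HQ→R7→L7→J2→T8→HQ: 5+11+4+27+7 = 54
The minimum is 54.
One optimal route: HQ → J2 → L7 → R7 → T8 → HQ (or its reverse).

54 — the shortest possible round trip.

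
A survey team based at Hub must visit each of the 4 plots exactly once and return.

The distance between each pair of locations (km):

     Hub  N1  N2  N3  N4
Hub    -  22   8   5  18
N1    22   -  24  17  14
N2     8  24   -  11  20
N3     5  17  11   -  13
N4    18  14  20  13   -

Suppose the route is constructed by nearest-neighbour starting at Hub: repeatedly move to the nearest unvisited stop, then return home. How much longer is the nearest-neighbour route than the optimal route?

Hub: N3=5, N2=8, N4=18, N1=22 ⇒ N3
N3: N2=11, N4=13, N1=17 ⇒ N2
N2: N4=20, N1=24 ⇒ N4
N4: N1=14 ⇒ N1
NN route Hub → N3 → N2 → N4 → N1 → Hub costs 72.
Optimal: Hub → N2 → N1 → N4 → N3 → Hub costs 64 (by enumerating all 12 distinct tours).
Excess = 72 − 64 = 8.

8 km longer than the optimal tour.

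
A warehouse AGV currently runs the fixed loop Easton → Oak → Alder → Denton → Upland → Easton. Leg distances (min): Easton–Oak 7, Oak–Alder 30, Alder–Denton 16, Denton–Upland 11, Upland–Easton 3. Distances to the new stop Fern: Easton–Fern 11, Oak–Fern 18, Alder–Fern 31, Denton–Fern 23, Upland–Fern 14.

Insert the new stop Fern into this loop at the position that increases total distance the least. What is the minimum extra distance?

Insertion cost between consecutive stops i–j is d(i,Fern) + d(Fern,j) − d(i,j):
  between Easton and Oak: 11 + 18 − 7 = 22
  between Oak and Alder: 18 + 31 − 30 = 19
  between Alder and Denton: 31 + 23 − 16 = 38
  between Denton and Upland: 23 + 14 − 11 = 26
  between Upland and Easton: 14 + 11 − 3 = 22
Cheapest insertion is between Oak and Alder, adding 19.
New total = 67 + 19 = 86.

+19 min — insert Fern between Oak and Alder.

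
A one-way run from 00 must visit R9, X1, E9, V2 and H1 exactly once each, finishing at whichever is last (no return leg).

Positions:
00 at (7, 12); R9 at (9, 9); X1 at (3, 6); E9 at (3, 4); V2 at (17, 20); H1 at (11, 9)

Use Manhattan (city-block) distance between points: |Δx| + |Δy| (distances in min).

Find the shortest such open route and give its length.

Minimum one-way distance = 42 min.

There are 5! = 120 possible orderings.
00→R9→X1→E9→V2→H1: 5+9+2+30+17 = 63
00→R9→X1→E9→H1→V2: 5+9+2+13+17 = 46
00→R9→X1→V2→E9→H1: 5+9+28+30+13 = 85
00→R9→X1→V2→H1→E9: 5+9+28+17+13 = 72
00→R9→X1→H1→E9→V2: 5+9+11+13+30 = 68
00→R9→X1→H1→V2→E9: 5+9+11+17+30 = 72
00→R9→E9→X1→V2→H1: 5+11+2+28+17 = 63
00→R9→E9→X1→H1→V2: 5+11+2+11+17 = 46
00→R9→E9→V2→X1→H1: 5+11+30+28+11 = 85
00→R9→E9→V2→H1→X1: 5+11+30+17+11 = 74
00→R9→E9→H1→X1→V2: 5+11+13+11+28 = 68
00→R9→E9→H1→V2→X1: 5+11+13+17+28 = 74
00→R9→V2→X1→E9→H1: 5+19+28+2+13 = 67
00→R9→V2→X1→H1→E9: 5+19+28+11+13 = 76
… (106 more)
00→X1→E9→R9→H1→V2: 10+2+11+2+17 = 42  ← best
The minimum is 42.
One shortest path: 00 → X1 → E9 → R9 → H1 → V2.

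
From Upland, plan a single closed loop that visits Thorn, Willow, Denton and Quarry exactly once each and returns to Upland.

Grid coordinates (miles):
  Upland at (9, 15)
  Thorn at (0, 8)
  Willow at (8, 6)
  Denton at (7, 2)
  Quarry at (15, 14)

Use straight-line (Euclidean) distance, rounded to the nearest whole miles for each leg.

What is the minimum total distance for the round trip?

Shortest round trip = 41 miles.

With 4 stops there are 4!/2 = 12 distinct round trips (a route and its reverse cost the same).
Upland - Thorn - Willow - Denton - Quarry - Upland: 11+8+4+14+6 = 43
Upland - Thorn - Willow - Quarry - Denton - Upland: 11+8+11+14+13 = 57
Upland - Thorn - Denton - Willow - Quarry - Upland: 11+9+4+11+6 = 41
Upland - Thorn - Denton - Quarry - Willow - Upland: 11+9+14+11+9 = 54
Upland - Thorn - Quarry - Willow - Denton - Upland: 11+16+11+4+13 = 55
Upland - Thorn - Quarry - Denton - Willow - Upland: 11+16+14+4+9 = 54
Upland - Willow - Thorn - Denton - Quarry - Upland: 9+8+9+14+6 = 46
Upland - Willow - Thorn - Quarry - Denton - Upland: 9+8+16+14+13 = 60
Upland - Willow - Denton - Thorn - Quarry - Upland: 9+4+9+16+6 = 44
Upland - Willow - Quarry - Thorn - Denton - Upland: 9+11+16+9+13 = 58
Upland - Denton - Thorn - Willow - Quarry - Upland: 13+9+8+11+6 = 47
Upland - Denton - Willow - Thorn - Quarry - Upland: 13+4+8+16+6 = 47
The minimum is 41.
One optimal route: Upland → Thorn → Denton → Willow → Quarry → Upland (or its reverse).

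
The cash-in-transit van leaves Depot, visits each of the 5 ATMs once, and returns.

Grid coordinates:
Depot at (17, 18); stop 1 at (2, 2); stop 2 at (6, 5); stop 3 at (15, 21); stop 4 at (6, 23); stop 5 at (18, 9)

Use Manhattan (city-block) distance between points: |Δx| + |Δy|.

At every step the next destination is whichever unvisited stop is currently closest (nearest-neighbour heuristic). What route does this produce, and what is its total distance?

At Depot the remaining stops are stop 3 5, stop 5 10, stop 4 16, stop 2 24, stop 1 31; go to stop 3.
At stop 3 the remaining stops are stop 4 11, stop 5 15, stop 2 25, stop 1 32; go to stop 4.
At stop 4 the remaining stops are stop 2 18, stop 1 25, stop 5 26; go to stop 2.
At stop 2 the remaining stops are stop 1 7, stop 5 16; go to stop 1.
At stop 1 the remaining stops are stop 5 23; go to stop 5.
Return stop 5→Depot: 10.
Total = 5 + 11 + 18 + 7 + 23 + 10 = 74.

Nearest-neighbour total = 74; route Depot → stop 3 → stop 4 → stop 2 → stop 1 → stop 5 → Depot.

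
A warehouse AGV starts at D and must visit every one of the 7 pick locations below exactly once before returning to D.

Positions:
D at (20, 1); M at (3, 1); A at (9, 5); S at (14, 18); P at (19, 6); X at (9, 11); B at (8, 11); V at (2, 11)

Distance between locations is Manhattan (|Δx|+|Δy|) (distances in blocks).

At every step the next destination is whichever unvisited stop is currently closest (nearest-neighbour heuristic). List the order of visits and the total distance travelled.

92 blocks along D → P → A → X → B → V → M → S → D.

At D the remaining stops are P 6, A 15, M 17, X 21, B 22, S 23, V 28; go to P.
At P the remaining stops are A 11, X 15, B 16, S 17, M 21, V 22; go to A.
At A the remaining stops are X 6, B 7, M 10, V 13, S 18; go to X.
At X the remaining stops are B 1, V 7, S 12, M 16; go to B.
At B the remaining stops are V 6, S 13, M 15; go to V.
At V the remaining stops are M 11, S 19; go to M.
At M the remaining stops are S 28; go to S.
Return S→D: 23.
Total = 6 + 11 + 6 + 1 + 6 + 11 + 28 + 23 = 92.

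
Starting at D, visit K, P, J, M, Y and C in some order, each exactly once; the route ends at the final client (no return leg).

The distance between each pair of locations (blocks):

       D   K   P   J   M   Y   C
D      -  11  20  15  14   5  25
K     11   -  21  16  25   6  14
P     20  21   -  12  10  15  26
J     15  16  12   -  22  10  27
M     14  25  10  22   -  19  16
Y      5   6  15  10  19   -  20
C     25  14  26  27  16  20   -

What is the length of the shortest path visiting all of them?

Shortest open route: 63 blocks.

There are 6! = 720 possible orderings.
D→K→P→J→M→Y→C: 11+21+12+22+19+20 = 105
D→K→P→J→M→C→Y: 11+21+12+22+16+20 = 102
D→K→P→J→Y→M→C: 11+21+12+10+19+16 = 89
D→K→P→J→Y→C→M: 11+21+12+10+20+16 = 90
D→K→P→J→C→M→Y: 11+21+12+27+16+19 = 106
D→K→P→J→C→Y→M: 11+21+12+27+20+19 = 110
D→K→P→M→J→Y→C: 11+21+10+22+10+20 = 94
D→K→P→M→J→C→Y: 11+21+10+22+27+20 = 111
… (712 more)
D→Y→K→C→M→P→J: 5+6+14+16+10+12 = 63  ← best
The minimum is 63.
One shortest path: D → Y → K → C → M → P → J.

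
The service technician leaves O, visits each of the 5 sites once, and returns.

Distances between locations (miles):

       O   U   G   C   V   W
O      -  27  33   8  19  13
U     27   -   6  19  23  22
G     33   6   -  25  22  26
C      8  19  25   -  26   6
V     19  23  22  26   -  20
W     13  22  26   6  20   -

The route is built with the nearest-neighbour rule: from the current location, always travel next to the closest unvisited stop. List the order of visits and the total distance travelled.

Total distance 89 miles via the nearest-neighbour route O → C → W → V → G → U → O.

At O the remaining stops are C 8, W 13, V 19, U 27, G 33; go to C.
At C the remaining stops are W 6, U 19, G 25, V 26; go to W.
At W the remaining stops are V 20, U 22, G 26; go to V.
At V the remaining stops are G 22, U 23; go to G.
At G the remaining stops are U 6; go to U.
Return U→O: 27.
Total = 8 + 6 + 20 + 22 + 6 + 27 = 89.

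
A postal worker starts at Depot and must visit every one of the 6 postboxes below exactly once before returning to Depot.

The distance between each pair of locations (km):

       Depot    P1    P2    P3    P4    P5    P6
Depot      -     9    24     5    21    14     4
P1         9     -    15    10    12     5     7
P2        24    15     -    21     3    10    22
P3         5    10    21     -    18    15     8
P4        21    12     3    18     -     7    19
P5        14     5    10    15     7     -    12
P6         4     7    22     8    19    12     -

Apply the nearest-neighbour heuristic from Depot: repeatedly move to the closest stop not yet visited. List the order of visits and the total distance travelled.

Total distance 52 km via the nearest-neighbour route Depot → P6 → P1 → P5 → P4 → P2 → P3 → Depot.

From Depot: distances to unvisited — P6=4, P3=5, P1=9, P5=14, P4=21, P2=24. Nearest is P6 (4).
From P6: distances to unvisited — P1=7, P3=8, P5=12, P4=19, P2=22. Nearest is P1 (7).
From P1: distances to unvisited — P5=5, P3=10, P4=12, P2=15. Nearest is P5 (5).
From P5: distances to unvisited — P4=7, P2=10, P3=15. Nearest is P4 (7).
From P4: distances to unvisited — P2=3, P3=18. Nearest is P2 (3).
From P2: distances to unvisited — P3=21. Nearest is P3 (21).
Return P3→Depot: 5.
Total = 4 + 7 + 5 + 7 + 3 + 21 + 5 = 52.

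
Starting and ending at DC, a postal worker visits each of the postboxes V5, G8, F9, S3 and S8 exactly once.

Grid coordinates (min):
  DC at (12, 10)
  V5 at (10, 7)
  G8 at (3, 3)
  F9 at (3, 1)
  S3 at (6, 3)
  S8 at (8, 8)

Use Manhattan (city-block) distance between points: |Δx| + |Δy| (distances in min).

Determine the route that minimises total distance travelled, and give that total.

DC - V5 - G8 - F9 - S3 - S8 - DC: 5+11+2+5+7+6 = 36
DC - V5 - G8 - F9 - S8 - S3 - DC: 5+11+2+12+7+13 = 50
DC - V5 - G8 - S3 - F9 - S8 - DC: 5+11+3+5+12+6 = 42
DC - V5 - G8 - S3 - S8 - F9 - DC: 5+11+3+7+12+18 = 56
DC - V5 - G8 - S8 - F9 - S3 - DC: 5+11+10+12+5+13 = 56
DC - V5 - G8 - S8 - S3 - F9 - DC: 5+11+10+7+5+18 = 56
DC - V5 - F9 - G8 - S3 - S8 - DC: 5+13+2+3+7+6 = 36
DC - V5 - F9 - G8 - S8 - S3 - DC: 5+13+2+10+7+13 = 50
DC - V5 - F9 - S3 - G8 - S8 - DC: 5+13+5+3+10+6 = 42
DC - V5 - F9 - S3 - S8 - G8 - DC: 5+13+5+7+10+16 = 56
DC - V5 - F9 - S8 - G8 - S3 - DC: 5+13+12+10+3+13 = 56
DC - V5 - F9 - S8 - S3 - G8 - DC: 5+13+12+7+3+16 = 56
DC - V5 - S3 - G8 - F9 - S8 - DC: 5+8+3+2+12+6 = 36
DC - V5 - S3 - G8 - S8 - F9 - DC: 5+8+3+10+12+18 = 56
… (46 more)
The minimum is 36.
One optimal route: DC → V5 → G8 → F9 → S3 → S8 → DC (or its reverse).

Shortest round trip = 36 min.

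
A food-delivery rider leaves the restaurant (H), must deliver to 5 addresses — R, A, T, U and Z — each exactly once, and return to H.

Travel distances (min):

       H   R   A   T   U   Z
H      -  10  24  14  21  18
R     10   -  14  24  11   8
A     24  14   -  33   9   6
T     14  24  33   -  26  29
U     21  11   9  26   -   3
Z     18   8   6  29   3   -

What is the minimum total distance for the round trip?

Shortest round trip = 73 min.

There are 60 distinct closed tours to check (reversals are equivalent).
H - R - A - T - U - Z - H: 10+14+33+26+3+18 = 104
H - R - A - T - Z - U - H: 10+14+33+29+3+21 = 110
H - R - A - U - T - Z - H: 10+14+9+26+29+18 = 106
H - R - A - U - Z - T - H: 10+14+9+3+29+14 = 79
H - R - A - Z - T - U - H: 10+14+6+29+26+21 = 106
H - R - A - Z - U - T - H: 10+14+6+3+26+14 = 73
H - R - T - A - U - Z - H: 10+24+33+9+3+18 = 97
H - R - T - A - Z - U - H: 10+24+33+6+3+21 = 97
H - R - T - U - A - Z - H: 10+24+26+9+6+18 = 93
H - R - T - U - Z - A - H: 10+24+26+3+6+24 = 93
H - R - T - Z - A - U - H: 10+24+29+6+9+21 = 99
H - R - T - Z - U - A - H: 10+24+29+3+9+24 = 99
H - R - U - A - T - Z - H: 10+11+9+33+29+18 = 110
H - R - U - A - Z - T - H: 10+11+9+6+29+14 = 79
… (46 more)
The minimum is 73.
One optimal route: H → R → A → Z → U → T → H (or its reverse).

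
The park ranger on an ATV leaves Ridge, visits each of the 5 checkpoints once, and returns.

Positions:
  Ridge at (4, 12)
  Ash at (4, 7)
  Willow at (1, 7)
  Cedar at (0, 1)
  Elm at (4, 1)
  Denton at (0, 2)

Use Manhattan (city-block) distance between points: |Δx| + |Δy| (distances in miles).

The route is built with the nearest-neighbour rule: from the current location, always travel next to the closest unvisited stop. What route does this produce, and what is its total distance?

Total distance 30 miles via the nearest-neighbour route Ridge → Ash → Willow → Denton → Cedar → Elm → Ridge.

At Ridge the remaining stops are Ash 5, Willow 8, Elm 11, Denton 14, Cedar 15; go to Ash.
At Ash the remaining stops are Willow 3, Elm 6, Denton 9, Cedar 10; go to Willow.
At Willow the remaining stops are Denton 6, Cedar 7, Elm 9; go to Denton.
At Denton the remaining stops are Cedar 1, Elm 5; go to Cedar.
At Cedar the remaining stops are Elm 4; go to Elm.
Return Elm→Ridge: 11.
Total = 5 + 3 + 6 + 1 + 4 + 11 = 30.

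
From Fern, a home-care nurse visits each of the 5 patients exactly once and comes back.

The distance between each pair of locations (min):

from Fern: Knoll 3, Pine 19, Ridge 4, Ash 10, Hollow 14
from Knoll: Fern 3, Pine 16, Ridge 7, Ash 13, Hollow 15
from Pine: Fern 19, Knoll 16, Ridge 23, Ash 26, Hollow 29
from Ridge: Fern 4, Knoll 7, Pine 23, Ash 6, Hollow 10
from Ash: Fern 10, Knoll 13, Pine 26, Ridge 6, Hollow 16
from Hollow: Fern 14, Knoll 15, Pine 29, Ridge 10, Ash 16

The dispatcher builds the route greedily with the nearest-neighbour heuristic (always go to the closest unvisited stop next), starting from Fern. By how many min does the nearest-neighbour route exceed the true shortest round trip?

From Fern: Knoll=3, Ridge=4, Ash=10, Hollow=14, Pine=19 → choose Knoll (3).
From Knoll: Ridge=7, Ash=13, Hollow=15, Pine=16 → choose Ridge (7).
From Ridge: Ash=6, Hollow=10, Pine=23 → choose Ash (6).
From Ash: Hollow=16, Pine=26 → choose Hollow (16).
From Hollow: Pine=29 → choose Pine (29).
NN route Fern → Knoll → Ridge → Ash → Hollow → Pine → Fern costs 80.
Optimal: Fern → Knoll → Pine → Hollow → Ridge → Ash → Fern costs 74 (by enumerating all 60 distinct tours).
Excess = 80 − 74 = 6.

The nearest-neighbour route is 6 min longer than optimal.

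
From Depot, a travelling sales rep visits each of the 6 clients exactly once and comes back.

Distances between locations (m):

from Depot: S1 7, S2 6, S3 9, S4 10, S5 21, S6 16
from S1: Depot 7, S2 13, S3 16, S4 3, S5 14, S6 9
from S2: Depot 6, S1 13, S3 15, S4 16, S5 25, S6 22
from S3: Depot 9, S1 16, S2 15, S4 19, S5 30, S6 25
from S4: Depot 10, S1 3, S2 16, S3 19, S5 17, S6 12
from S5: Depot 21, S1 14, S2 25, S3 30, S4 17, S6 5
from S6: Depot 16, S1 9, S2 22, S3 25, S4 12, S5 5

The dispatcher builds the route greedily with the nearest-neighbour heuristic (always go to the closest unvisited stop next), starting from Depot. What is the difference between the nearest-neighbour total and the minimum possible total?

The nearest-neighbour route is 2 m longer than optimal.

From Depot: S2=6, S1=7, S3=9, S4=10, S6=16, S5=21 → choose S2 (6).
From S2: S1=13, S3=15, S4=16, S6=22, S5=25 → choose S1 (13).
From S1: S4=3, S6=9, S5=14, S3=16 → choose S4 (3).
From S4: S6=12, S5=17, S3=19 → choose S6 (12).
From S6: S5=5, S3=25 → choose S5 (5).
From S5: S3=30 → choose S3 (30).
NN route Depot → S2 → S1 → S4 → S6 → S5 → S3 → Depot costs 78.
Optimal: Depot → S1 → S4 → S6 → S5 → S2 → S3 → Depot costs 76 (by enumerating all 360 distinct tours).
Excess = 78 − 76 = 2.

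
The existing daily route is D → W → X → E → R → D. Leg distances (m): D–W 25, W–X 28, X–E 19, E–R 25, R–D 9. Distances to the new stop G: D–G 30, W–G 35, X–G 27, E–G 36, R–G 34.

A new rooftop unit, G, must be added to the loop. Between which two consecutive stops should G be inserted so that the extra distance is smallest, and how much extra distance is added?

Insertion cost between consecutive stops i–j is d(i,G) + d(G,j) − d(i,j):
  between D and W: 30 + 35 − 25 = 40
  between W and X: 35 + 27 − 28 = 34
  between X and E: 27 + 36 − 19 = 44
  between E and R: 36 + 34 − 25 = 45
  between R and D: 34 + 30 − 9 = 55
Cheapest insertion is between W and X, adding 34.
New total = 106 + 34 = 140.

+34 m — insert G between W and X.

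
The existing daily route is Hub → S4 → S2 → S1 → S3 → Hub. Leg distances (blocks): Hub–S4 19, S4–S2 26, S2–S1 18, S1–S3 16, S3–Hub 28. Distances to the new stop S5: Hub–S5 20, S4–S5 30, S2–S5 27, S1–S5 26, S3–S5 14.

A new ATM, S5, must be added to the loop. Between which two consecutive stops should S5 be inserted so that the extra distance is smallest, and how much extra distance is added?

Minimum extra distance: 6 blocks, inserting S5 between S3 and Hub.

Insertion cost between consecutive stops i–j is d(i,S5) + d(S5,j) − d(i,j):
  between Hub and S4: 20 + 30 − 19 = 31
  between S4 and S2: 30 + 27 − 26 = 31
  between S2 and S1: 27 + 26 − 18 = 35
  between S1 and S3: 26 + 14 − 16 = 24
  between S3 and Hub: 14 + 20 − 28 = 6
Cheapest insertion is between S3 and Hub, adding 6.
New total = 107 + 6 = 113.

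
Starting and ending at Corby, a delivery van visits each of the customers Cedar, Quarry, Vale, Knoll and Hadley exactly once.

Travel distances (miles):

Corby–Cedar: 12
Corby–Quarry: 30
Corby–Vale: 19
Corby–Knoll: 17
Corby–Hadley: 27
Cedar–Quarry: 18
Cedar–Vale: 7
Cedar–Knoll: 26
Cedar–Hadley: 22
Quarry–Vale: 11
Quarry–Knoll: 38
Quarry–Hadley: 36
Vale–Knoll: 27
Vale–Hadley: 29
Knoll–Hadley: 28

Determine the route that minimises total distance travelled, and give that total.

111 miles — the shortest possible round trip.

Corby → Cedar → Quarry → Vale → Knoll → Hadley → Corby: 12+18+11+27+28+27 = 123
Corby → Cedar → Quarry → Vale → Hadley → Knoll → Corby: 12+18+11+29+28+17 = 115
Corby → Cedar → Quarry → Knoll → Vale → Hadley → Corby: 12+18+38+27+29+27 = 151
Corby → Cedar → Quarry → Knoll → Hadley → Vale → Corby: 12+18+38+28+29+19 = 144
Corby → Cedar → Quarry → Hadley → Vale → Knoll → Corby: 12+18+36+29+27+17 = 139
Corby → Cedar → Quarry → Hadley → Knoll → Vale → Corby: 12+18+36+28+27+19 = 140
Corby → Cedar → Vale → Quarry → Knoll → Hadley → Corby: 12+7+11+38+28+27 = 123
Corby → Cedar → Vale → Quarry → Hadley → Knoll → Corby: 12+7+11+36+28+17 = 111
Corby → Cedar → Vale → Knoll → Quarry → Hadley → Corby: 12+7+27+38+36+27 = 147
Corby → Cedar → Vale → Knoll → Hadley → Quarry → Corby: 12+7+27+28+36+30 = 140
Corby → Cedar → Vale → Hadley → Quarry → Knoll → Corby: 12+7+29+36+38+17 = 139
Corby → Cedar → Vale → Hadley → Knoll → Quarry → Corby: 12+7+29+28+38+30 = 144
Corby → Cedar → Knoll → Quarry → Vale → Hadley → Corby: 12+26+38+11+29+27 = 143
Corby → Cedar → Knoll → Quarry → Hadley → Vale → Corby: 12+26+38+36+29+19 = 160
… (46 more)
The minimum is 111.
One optimal route: Corby → Cedar → Vale → Quarry → Hadley → Knoll → Corby (or its reverse).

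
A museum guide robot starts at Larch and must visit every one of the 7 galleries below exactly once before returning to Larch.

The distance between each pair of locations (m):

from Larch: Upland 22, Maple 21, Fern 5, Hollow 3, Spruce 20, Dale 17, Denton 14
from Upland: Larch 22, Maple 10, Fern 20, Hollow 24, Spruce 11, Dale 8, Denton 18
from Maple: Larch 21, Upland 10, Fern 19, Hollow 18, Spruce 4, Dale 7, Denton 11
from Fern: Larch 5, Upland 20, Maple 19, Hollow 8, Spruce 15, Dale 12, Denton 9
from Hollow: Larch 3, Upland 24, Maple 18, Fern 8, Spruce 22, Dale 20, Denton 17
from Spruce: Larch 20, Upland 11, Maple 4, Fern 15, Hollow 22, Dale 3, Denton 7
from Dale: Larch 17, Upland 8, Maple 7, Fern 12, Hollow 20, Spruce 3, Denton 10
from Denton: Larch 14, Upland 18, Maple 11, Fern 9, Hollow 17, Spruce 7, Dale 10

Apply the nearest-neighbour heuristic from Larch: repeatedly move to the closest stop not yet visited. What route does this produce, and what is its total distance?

Total distance 69 m via the nearest-neighbour route Larch → Hollow → Fern → Denton → Spruce → Dale → Maple → Upland → Larch.

From Larch: distances to unvisited — Hollow=3, Fern=5, Denton=14, Dale=17, Spruce=20, Maple=21, Upland=22. Nearest is Hollow (3).
From Hollow: distances to unvisited — Fern=8, Denton=17, Maple=18, Dale=20, Spruce=22, Upland=24. Nearest is Fern (8).
From Fern: distances to unvisited — Denton=9, Dale=12, Spruce=15, Maple=19, Upland=20. Nearest is Denton (9).
From Denton: distances to unvisited — Spruce=7, Dale=10, Maple=11, Upland=18. Nearest is Spruce (7).
From Spruce: distances to unvisited — Dale=3, Maple=4, Upland=11. Nearest is Dale (3).
From Dale: distances to unvisited — Maple=7, Upland=8. Nearest is Maple (7).
From Maple: distances to unvisited — Upland=10. Nearest is Upland (10).
Return Upland→Larch: 22.
Total = 3 + 8 + 9 + 7 + 3 + 7 + 10 + 22 = 69.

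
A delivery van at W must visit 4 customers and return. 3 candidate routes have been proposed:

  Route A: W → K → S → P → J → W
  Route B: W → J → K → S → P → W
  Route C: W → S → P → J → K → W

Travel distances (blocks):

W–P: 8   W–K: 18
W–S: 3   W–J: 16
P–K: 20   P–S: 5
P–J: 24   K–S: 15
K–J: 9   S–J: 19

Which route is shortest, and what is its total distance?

Route A: 18 + 15 + 5 + 24 + 16 = 78
Route B: 16 + 9 + 15 + 5 + 8 = 53
Route C: 3 + 5 + 24 + 9 + 18 = 59

53 blocks — Route B is the shortest.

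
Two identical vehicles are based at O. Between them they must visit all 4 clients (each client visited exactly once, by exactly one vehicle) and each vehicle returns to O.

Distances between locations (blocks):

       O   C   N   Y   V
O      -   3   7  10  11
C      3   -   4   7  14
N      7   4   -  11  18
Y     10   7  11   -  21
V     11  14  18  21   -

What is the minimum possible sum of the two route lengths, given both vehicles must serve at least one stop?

Minimum combined distance: 50 blocks.

There are 2^3 − 1 = 7 ways to divide the 4 stops into two non-empty groups. For each, the best each vehicle can do is its own shortest tour through its group:
  {C} + {N, Y, V}: 6 + 50 = 56
  {N} + {C, Y, V}: 14 + 42 = 56
  {C, N} + {Y, V}: 14 + 42 = 56
  {Y} + {C, N, V}: 20 + 36 = 56
  {C, Y} + {N, V}: 20 + 36 = 56
  {N, Y} + {C, V}: 28 + 28 = 56
  … (7 splits in total)
  {C, N, Y} + {V}: 28 + 22 = 50  ← best
Best: vehicle 1 O → C → N → Y → O = 28; vehicle 2 O → V → O = 22; combined 50.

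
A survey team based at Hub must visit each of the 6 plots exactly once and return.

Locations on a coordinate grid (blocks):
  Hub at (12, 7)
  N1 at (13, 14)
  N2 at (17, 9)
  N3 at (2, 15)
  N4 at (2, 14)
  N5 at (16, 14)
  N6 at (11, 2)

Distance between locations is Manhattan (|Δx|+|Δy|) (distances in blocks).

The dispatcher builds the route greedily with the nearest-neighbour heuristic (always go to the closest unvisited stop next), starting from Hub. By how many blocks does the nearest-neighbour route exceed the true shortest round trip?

2 blocks longer than the optimal tour.

From Hub: N6=6, N2=7, N1=8, N5=11, N4=17, N3=18 → choose N6 (6).
From N6: N2=13, N1=14, N5=17, N4=21, N3=22 → choose N2 (13).
From N2: N5=6, N1=9, N4=20, N3=21 → choose N5 (6).
From N5: N1=3, N4=14, N3=15 → choose N1 (3).
From N1: N4=11, N3=12 → choose N4 (11).
From N4: N3=1 → choose N3 (1).
NN route Hub → N6 → N2 → N5 → N1 → N4 → N3 → Hub costs 58.
Optimal: Hub → N2 → N5 → N1 → N3 → N4 → N6 → Hub costs 56 (by enumerating all 360 distinct tours).
Excess = 58 − 56 = 2.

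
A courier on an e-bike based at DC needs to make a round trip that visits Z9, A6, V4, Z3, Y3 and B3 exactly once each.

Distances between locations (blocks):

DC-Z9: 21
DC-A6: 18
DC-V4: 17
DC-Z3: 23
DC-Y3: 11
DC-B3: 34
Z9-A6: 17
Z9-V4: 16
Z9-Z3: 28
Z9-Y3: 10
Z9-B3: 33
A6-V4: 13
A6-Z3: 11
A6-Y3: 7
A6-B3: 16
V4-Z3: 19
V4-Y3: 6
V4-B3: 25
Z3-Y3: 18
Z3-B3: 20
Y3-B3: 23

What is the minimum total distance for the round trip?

Minimum total distance: 109 blocks.

With 6 stops there are 6!/2 = 360 distinct round trips (a route and its reverse cost the same).
DC→Z9→A6→V4→Z3→Y3→B3→DC: 21+17+13+19+18+23+34 = 145
DC→Z9→A6→V4→Z3→B3→Y3→DC: 21+17+13+19+20+23+11 = 124
DC→Z9→A6→V4→Y3→Z3→B3→DC: 21+17+13+6+18+20+34 = 129
DC→Z9→A6→V4→Y3→B3→Z3→DC: 21+17+13+6+23+20+23 = 123
DC→Z9→A6→V4→B3→Z3→Y3→DC: 21+17+13+25+20+18+11 = 125
DC→Z9→A6→V4→B3→Y3→Z3→DC: 21+17+13+25+23+18+23 = 140
DC→Z9→A6→Z3→V4→Y3→B3→DC: 21+17+11+19+6+23+34 = 131
DC→Z9→A6→Z3→V4→B3→Y3→DC: 21+17+11+19+25+23+11 = 127
… (352 more)
DC→Z9→V4→Y3→A6→B3→Z3→DC: 21+16+6+7+16+20+23 = 109  ← best
The minimum is 109.
One optimal route: DC → Z9 → V4 → Y3 → A6 → B3 → Z3 → DC (or its reverse).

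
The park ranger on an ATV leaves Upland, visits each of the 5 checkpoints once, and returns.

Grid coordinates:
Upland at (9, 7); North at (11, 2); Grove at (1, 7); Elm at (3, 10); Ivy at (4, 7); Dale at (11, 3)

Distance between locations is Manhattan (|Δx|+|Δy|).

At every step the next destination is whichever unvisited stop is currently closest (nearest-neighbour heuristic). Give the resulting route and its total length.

Upland → [Ivy:5 / Dale:6 / North:7 / Grove:8 / Elm:9] → Ivy (5)
Ivy → [Grove:3 / Elm:4 / Dale:11 / North:12] → Grove (3)
Grove → [Elm:5 / Dale:14 / North:15] → Elm (5)
Elm → [Dale:15 / North:16] → Dale (15)
Dale → [North:1] → North (1)
Return North→Upland: 7.
Total = 5 + 3 + 5 + 15 + 1 + 7 = 36.

Nearest-neighbour total = 36; route Upland → Ivy → Grove → Elm → Dale → North → Upland.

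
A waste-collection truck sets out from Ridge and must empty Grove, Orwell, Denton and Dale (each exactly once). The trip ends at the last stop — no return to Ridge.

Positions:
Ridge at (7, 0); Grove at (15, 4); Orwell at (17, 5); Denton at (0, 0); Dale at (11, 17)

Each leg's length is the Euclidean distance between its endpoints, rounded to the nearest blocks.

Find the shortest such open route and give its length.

There are 4! = 24 possible orderings.
Ridge→Grove→Orwell→Denton→Dale: 9+2+18+20 = 49
Ridge→Grove→Orwell→Dale→Denton: 9+2+13+20 = 44
Ridge→Grove→Denton→Orwell→Dale: 9+16+18+13 = 56
Ridge→Grove→Denton→Dale→Orwell: 9+16+20+13 = 58
Ridge→Grove→Dale→Orwell→Denton: 9+14+13+18 = 54
Ridge→Grove→Dale→Denton→Orwell: 9+14+20+18 = 61
Ridge→Orwell→Grove→Denton→Dale: 11+2+16+20 = 49
Ridge→Orwell→Grove→Dale→Denton: 11+2+14+20 = 47
Ridge→Orwell→Denton→Grove→Dale: 11+18+16+14 = 59
Ridge→Orwell→Denton→Dale→Grove: 11+18+20+14 = 63
Ridge→Orwell→Dale→Grove→Denton: 11+13+14+16 = 54
Ridge→Orwell→Dale→Denton→Grove: 11+13+20+16 = 60
Ridge→Denton→Grove→Orwell→Dale: 7+16+2+13 = 38
Ridge→Denton→Grove→Dale→Orwell: 7+16+14+13 = 50
… (10 more)
The minimum is 38.
One shortest path: Ridge → Denton → Grove → Orwell → Dale.

Minimum one-way distance = 38 blocks.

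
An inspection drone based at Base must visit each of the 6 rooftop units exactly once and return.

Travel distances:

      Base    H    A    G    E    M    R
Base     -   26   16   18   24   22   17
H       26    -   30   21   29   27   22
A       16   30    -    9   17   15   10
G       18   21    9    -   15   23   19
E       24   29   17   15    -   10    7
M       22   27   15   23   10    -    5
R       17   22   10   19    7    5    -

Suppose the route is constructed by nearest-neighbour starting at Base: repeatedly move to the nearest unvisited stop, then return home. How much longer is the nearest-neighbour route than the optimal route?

Base: A=16, R=17, G=18, M=22, E=24, H=26 ⇒ A
A: G=9, R=10, M=15, E=17, H=30 ⇒ G
G: E=15, R=19, H=21, M=23 ⇒ E
E: R=7, M=10, H=29 ⇒ R
R: M=5, H=22 ⇒ M
M: H=27 ⇒ H
NN route Base → A → G → E → R → M → H → Base costs 105.
Optimal: Base → H → G → E → M → R → A → Base costs 103 (by enumerating all 360 distinct tours).
Excess = 105 − 103 = 2.

2 longer than the optimal tour.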